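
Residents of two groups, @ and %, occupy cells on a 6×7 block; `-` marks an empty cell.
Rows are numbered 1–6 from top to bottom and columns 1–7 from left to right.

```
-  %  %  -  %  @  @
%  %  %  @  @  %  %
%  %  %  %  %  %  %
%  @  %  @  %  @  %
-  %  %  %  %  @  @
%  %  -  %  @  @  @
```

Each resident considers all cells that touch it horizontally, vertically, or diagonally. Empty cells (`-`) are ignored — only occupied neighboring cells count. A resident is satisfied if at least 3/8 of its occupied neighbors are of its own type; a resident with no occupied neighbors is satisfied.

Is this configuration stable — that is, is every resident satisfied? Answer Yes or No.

Row 1: (1,2)% 4/4 ok · (1,3)% 3/4 ok · (1,5)% 1/4 unhappy · (1,6)@ 2/5 ok · (1,7)@ 1/3 unhappy
Row 2: (2,1)% 4/4 ok · (2,2)% 7/7 ok · (2,3)% 6/7 ok · (2,4)@ 1/7 unhappy · (2,5)@ 2/7 unhappy · (2,6)% 5/8 ok · (2,7)% 3/5 ok
Row 3: (3,1)% 4/5 ok · (3,2)% 7/8 ok · (3,3)% 5/8 ok · (3,4)% 5/8 ok · (3,5)% 4/8 ok · (3,6)% 6/8 ok · (3,7)% 4/5 ok
Row 4: (4,1)% 3/4 ok · (4,2)@ 0/7 unhappy · (4,3)% 6/8 ok · (4,4)@ 0/8 unhappy · (4,5)% 5/8 ok · (4,6)@ 2/8 unhappy · (4,7)% 2/5 ok
Row 5: (5,2)% 5/6 ok · (5,3)% 5/7 ok · (5,4)% 5/7 ok · (5,5)% 3/8 ok · (5,6)@ 5/8 ok · (5,7)@ 4/5 ok
Row 6: (6,1)% 2/2 ok · (6,2)% 3/3 ok · (6,4)% 3/4 ok · (6,5)@ 2/5 ok · (6,6)@ 4/5 ok · (6,7)@ 3/3 ok
For instance (1,5) has only 1/4 same-type neighbors, below 3/8.

No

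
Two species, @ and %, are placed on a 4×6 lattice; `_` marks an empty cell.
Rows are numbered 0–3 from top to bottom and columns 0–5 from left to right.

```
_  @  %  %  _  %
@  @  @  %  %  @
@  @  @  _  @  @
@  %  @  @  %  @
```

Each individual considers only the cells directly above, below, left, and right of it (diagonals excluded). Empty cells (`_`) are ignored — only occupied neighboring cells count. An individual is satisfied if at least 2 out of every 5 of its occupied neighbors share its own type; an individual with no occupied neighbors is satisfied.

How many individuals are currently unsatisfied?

7

Row 0: (0,1)@ 1/2 ok · (0,2)% 1/3 unhappy · (0,3)% 2/2 ok · (0,5)% 0/1 unhappy
Row 1: (1,0)@ 2/2 ok · (1,1)@ 4/4 ok · (1,2)@ 2/4 ok · (1,3)% 2/3 ok · (1,4)% 1/3 unhappy · (1,5)@ 1/3 unhappy
Row 2: (2,0)@ 3/3 ok · (2,1)@ 3/4 ok · (2,2)@ 3/3 ok · (2,4)@ 1/3 unhappy · (2,5)@ 3/3 ok
Row 3: (3,0)@ 1/2 ok · (3,1)% 0/3 unhappy · (3,2)@ 2/3 ok · (3,3)@ 1/2 ok · (3,4)% 0/3 unhappy · (3,5)@ 1/2 ok
Unsatisfied: (0,2), (0,5), (1,4), (1,5), (2,4), (3,1), (3,4) — 7 in total.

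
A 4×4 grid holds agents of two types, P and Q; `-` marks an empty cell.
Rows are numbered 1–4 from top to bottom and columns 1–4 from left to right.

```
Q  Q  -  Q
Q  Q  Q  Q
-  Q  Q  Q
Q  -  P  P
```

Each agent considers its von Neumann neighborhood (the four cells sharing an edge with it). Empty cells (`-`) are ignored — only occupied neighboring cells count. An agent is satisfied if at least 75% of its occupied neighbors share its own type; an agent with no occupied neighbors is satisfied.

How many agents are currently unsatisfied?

Row 1: (1,1)Q 2/2 satisfied · (1,2)Q 2/2 satisfied · (1,4)Q 1/1 satisfied
Row 2: (2,1)Q 2/2 satisfied · (2,2)Q 4/4 satisfied · (2,3)Q 3/3 satisfied · (2,4)Q 3/3 satisfied
Row 3: (3,2)Q 2/2 satisfied · (3,3)Q 3/4 satisfied · (3,4)Q 2/3 not
Row 4: (4,1)Q 0/0 satisfied · (4,3)P 1/2 not · (4,4)P 1/2 not
Unsatisfied: (3,4), (4,3), (4,4) — 3 in total.

3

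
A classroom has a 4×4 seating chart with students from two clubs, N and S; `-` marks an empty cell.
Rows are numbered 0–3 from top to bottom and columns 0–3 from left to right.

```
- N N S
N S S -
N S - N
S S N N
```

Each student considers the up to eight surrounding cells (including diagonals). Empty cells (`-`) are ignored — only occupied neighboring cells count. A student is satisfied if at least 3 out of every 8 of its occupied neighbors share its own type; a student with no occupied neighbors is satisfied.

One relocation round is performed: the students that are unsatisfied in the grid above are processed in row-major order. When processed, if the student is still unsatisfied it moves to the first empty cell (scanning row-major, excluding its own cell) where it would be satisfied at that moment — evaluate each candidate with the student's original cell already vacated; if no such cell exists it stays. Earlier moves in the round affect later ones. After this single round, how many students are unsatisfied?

0

Initially unsatisfied (in order): (0,2), (1,1), (2,0).
  (0,2) → (0,0).
  (1,1) → (0,2).
  (2,0) → (1,1).
Resulting grid:
N N S S
N N S -
- S - N
S S N N
All satisfied now.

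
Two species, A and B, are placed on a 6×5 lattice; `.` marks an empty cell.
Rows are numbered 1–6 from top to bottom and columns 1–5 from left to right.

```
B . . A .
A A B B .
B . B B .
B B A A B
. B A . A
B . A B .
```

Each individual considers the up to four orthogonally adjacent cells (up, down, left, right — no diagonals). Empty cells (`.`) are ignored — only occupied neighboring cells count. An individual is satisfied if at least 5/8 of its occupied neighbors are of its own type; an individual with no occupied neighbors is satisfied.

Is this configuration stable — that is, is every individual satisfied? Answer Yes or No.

No

(1,1)B 0/1 not
(1,4)A 0/1 not
(2,1)A 1/3 not
(2,2)A 1/2 not
(2,3)B 2/3 satisfied
(2,4)B 2/3 satisfied
(3,1)B 1/2 not
(3,3)B 2/3 satisfied
(3,4)B 2/3 satisfied
(4,1)B 2/2 satisfied
(4,2)B 2/3 satisfied
(4,3)A 2/4 not
(4,4)A 1/3 not
(4,5)B 0/2 not
(5,2)B 1/2 not
(5,3)A 2/3 satisfied
(5,5)A 0/1 not
(6,1)B 0/0 satisfied
(6,3)A 1/2 not
(6,4)B 0/1 not
For instance (1,1) has only 0/1 same-type neighbors, below 5/8.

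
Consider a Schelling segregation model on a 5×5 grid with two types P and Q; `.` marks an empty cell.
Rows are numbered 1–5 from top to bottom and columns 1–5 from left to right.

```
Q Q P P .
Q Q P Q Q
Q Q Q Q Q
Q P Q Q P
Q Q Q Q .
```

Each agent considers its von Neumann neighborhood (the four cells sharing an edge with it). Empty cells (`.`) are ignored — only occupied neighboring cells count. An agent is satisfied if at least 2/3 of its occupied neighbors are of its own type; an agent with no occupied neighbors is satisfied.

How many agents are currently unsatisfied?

(1,1)Q 2/2 ✓
(1,2)Q 2/3 ✓
(1,3)P 2/3 ✓
(1,4)P 1/2 ✗
(2,1)Q 3/3 ✓
(2,2)Q 3/4 ✓
(2,3)P 1/4 ✗
(2,4)Q 2/4 ✗
(2,5)Q 2/2 ✓
(3,1)Q 3/3 ✓
(3,2)Q 3/4 ✓
(3,3)Q 3/4 ✓
(3,4)Q 4/4 ✓
(3,5)Q 2/3 ✓
(4,1)Q 2/3 ✓
(4,2)P 0/4 ✗
(4,3)Q 3/4 ✓
(4,4)Q 3/4 ✓
(4,5)P 0/2 ✗
(5,1)Q 2/2 ✓
(5,2)Q 2/3 ✓
(5,3)Q 3/3 ✓
(5,4)Q 2/2 ✓
Unsatisfied: (1,4), (2,3), (2,4), (4,2), (4,5) — 5 in total.

5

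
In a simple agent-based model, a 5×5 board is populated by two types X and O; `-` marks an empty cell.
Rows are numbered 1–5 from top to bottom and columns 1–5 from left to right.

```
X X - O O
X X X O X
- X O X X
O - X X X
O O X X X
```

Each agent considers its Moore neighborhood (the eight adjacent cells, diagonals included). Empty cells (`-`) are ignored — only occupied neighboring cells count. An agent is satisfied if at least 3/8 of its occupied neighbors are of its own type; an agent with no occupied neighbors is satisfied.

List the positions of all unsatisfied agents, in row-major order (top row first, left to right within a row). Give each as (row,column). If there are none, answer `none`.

(3,3)

Row 1: (1,1)X 3/3 ✓ · (1,2)X 4/4 ✓ · (1,4)O 2/4 ✓ · (1,5)O 2/3 ✓
Row 2: (2,1)X 4/4 ✓ · (2,2)X 5/6 ✓ · (2,3)X 4/7 ✓ · (2,4)O 3/7 ✓ · (2,5)X 2/5 ✓
Row 3: (3,2)X 4/6 ✓ · (3,3)O 1/7 ✗ · (3,4)X 6/8 ✓ · (3,5)X 4/5 ✓
Row 4: (4,1)O 2/3 ✓ · (4,3)X 5/7 ✓ · (4,4)X 7/8 ✓ · (4,5)X 5/5 ✓
Row 5: (5,1)O 2/2 ✓ · (5,2)O 2/4 ✓ · (5,3)X 3/4 ✓ · (5,4)X 5/5 ✓ · (5,5)X 3/3 ✓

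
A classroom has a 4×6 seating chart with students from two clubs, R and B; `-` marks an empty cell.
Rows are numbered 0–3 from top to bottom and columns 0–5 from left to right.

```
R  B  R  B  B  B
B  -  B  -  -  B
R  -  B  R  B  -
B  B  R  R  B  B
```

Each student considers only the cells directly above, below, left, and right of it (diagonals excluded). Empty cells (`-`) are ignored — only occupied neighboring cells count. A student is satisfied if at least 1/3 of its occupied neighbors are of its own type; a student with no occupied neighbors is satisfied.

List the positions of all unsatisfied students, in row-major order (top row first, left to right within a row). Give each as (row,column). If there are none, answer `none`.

(0,0), (0,1), (0,2), (1,0), (2,0)

(0,0)R 0/2 ✗
(0,1)B 0/2 ✗
(0,2)R 0/3 ✗
(0,3)B 1/2 ✓
(0,4)B 2/2 ✓
(0,5)B 2/2 ✓
(1,0)B 0/2 ✗
(1,2)B 1/2 ✓
(1,5)B 1/1 ✓
(2,0)R 0/2 ✗
(2,2)B 1/3 ✓
(2,3)R 1/3 ✓
(2,4)B 1/2 ✓
(3,0)B 1/2 ✓
(3,1)B 1/2 ✓
(3,2)R 1/3 ✓
(3,3)R 2/3 ✓
(3,4)B 2/3 ✓
(3,5)B 1/1 ✓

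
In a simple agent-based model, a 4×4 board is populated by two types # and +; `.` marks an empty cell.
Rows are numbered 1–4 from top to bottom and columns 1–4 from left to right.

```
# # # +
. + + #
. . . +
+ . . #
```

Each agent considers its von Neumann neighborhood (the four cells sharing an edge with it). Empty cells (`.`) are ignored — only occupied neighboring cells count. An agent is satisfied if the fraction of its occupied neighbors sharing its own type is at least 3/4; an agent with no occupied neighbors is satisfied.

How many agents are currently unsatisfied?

Row 1: (1,1)# 1/1 ✓ · (1,2)# 2/3 ✗ · (1,3)# 1/3 ✗ · (1,4)+ 0/2 ✗
Row 2: (2,2)+ 1/2 ✗ · (2,3)+ 1/3 ✗ · (2,4)# 0/3 ✗
Row 3: (3,4)+ 0/2 ✗
Row 4: (4,1)+ 0/0 ✓ · (4,4)# 0/1 ✗
Unsatisfied: (1,2), (1,3), (1,4), (2,2), (2,3), (2,4), (3,4), (4,4) — 8 in total.

8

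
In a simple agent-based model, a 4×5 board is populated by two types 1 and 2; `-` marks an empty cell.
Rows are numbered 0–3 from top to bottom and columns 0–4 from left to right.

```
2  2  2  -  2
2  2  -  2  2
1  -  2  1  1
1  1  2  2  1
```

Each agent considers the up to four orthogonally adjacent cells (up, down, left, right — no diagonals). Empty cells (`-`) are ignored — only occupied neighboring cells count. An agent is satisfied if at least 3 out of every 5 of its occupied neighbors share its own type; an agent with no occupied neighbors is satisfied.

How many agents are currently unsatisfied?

Row 0: (0,0)2 2/2 ok · (0,1)2 3/3 ok · (0,2)2 1/1 ok · (0,4)2 1/1 ok
Row 1: (1,0)2 2/3 ok · (1,1)2 2/2 ok · (1,3)2 1/2 unhappy · (1,4)2 2/3 ok
Row 2: (2,0)1 1/2 unhappy · (2,2)2 1/2 unhappy · (2,3)1 1/4 unhappy · (2,4)1 2/3 ok
Row 3: (3,0)1 2/2 ok · (3,1)1 1/2 unhappy · (3,2)2 2/3 ok · (3,3)2 1/3 unhappy · (3,4)1 1/2 unhappy
Unsatisfied: (1,3), (2,0), (2,2), (2,3), (3,1), (3,3), (3,4) — 7 in total.

7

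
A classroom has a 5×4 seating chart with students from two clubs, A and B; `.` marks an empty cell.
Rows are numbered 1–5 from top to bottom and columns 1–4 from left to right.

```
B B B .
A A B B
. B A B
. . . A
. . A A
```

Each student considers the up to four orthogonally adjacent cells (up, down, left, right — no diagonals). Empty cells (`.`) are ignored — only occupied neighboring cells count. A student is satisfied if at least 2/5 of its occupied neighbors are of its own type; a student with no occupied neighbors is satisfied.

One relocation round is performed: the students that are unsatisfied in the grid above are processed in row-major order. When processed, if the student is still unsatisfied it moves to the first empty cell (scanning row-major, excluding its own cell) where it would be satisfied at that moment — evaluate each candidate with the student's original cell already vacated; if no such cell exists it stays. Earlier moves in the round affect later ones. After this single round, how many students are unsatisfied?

Initially unsatisfied (in order): (2,2), (3,2), (3,3), (3,4).
  (2,2) → (3,1).
  (3,2) → (1,4).
  (3,3) → (3,2).
  (3,4): now satisfied by earlier moves; stays.
Resulting grid:
B B B B
A . B B
A A . B
. . . A
. . A A
All satisfied now.

0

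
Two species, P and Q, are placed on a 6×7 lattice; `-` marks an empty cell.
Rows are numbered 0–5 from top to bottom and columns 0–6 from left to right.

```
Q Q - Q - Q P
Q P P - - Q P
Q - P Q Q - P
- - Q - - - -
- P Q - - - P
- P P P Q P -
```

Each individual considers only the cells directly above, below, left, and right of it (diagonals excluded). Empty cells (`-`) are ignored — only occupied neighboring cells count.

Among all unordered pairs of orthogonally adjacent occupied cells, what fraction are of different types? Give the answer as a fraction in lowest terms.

Scan each occupied cell's neighbors to the right and below so each pair is counted once.
Row 0: Q(0,0)–Q(0,1)= Q(0,0)–Q(1,0)= Q(0,1)–P(1,1)≠ Q(0,5)–P(0,6)≠ Q(0,5)–Q(1,5)= P(0,6)–P(1,6)=  → 2/6 unlike.
Row 1: Q(1,0)–P(1,1)≠ Q(1,0)–Q(2,0)= P(1,1)–P(1,2)= P(1,2)–P(2,2)= Q(1,5)–P(1,6)≠ P(1,6)–P(2,6)=  → 2/6 unlike.
Row 2: P(2,2)–Q(2,3)≠ P(2,2)–Q(3,2)≠ Q(2,3)–Q(2,4)=  → 2/3 unlike.
Row 3: Q(3,2)–Q(4,2)=  → 0/1 unlike.
Row 4: P(4,1)–Q(4,2)≠ P(4,1)–P(5,1)= Q(4,2)–P(5,2)≠  → 2/3 unlike.
Row 5: P(5,1)–P(5,2)= P(5,2)–P(5,3)= P(5,3)–Q(5,4)≠ Q(5,4)–P(5,5)≠  → 2/4 unlike.
Total adjacent occupied pairs: 23; unlike-type pairs: 10.
10/23 is already in lowest terms.

10/23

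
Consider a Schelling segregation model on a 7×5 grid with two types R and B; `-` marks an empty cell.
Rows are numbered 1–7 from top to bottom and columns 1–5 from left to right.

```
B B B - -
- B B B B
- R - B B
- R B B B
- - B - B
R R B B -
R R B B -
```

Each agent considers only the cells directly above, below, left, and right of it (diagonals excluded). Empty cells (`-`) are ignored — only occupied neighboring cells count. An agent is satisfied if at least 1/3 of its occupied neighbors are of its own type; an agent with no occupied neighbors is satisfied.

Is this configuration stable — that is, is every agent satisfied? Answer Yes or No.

(1,1)B 1/1 ✓
(1,2)B 3/3 ✓
(1,3)B 2/2 ✓
(2,2)B 2/3 ✓
(2,3)B 3/3 ✓
(2,4)B 3/3 ✓
(2,5)B 2/2 ✓
(3,2)R 1/2 ✓
(3,4)B 3/3 ✓
(3,5)B 3/3 ✓
(4,2)R 1/2 ✓
(4,3)B 2/3 ✓
(4,4)B 3/3 ✓
(4,5)B 3/3 ✓
(5,3)B 2/2 ✓
(5,5)B 1/1 ✓
(6,1)R 2/2 ✓
(6,2)R 2/3 ✓
(6,3)B 3/4 ✓
(6,4)B 2/2 ✓
(7,1)R 2/2 ✓
(7,2)R 2/3 ✓
(7,3)B 2/3 ✓
(7,4)B 2/2 ✓
All meet the threshold, so the configuration is stable.

Yes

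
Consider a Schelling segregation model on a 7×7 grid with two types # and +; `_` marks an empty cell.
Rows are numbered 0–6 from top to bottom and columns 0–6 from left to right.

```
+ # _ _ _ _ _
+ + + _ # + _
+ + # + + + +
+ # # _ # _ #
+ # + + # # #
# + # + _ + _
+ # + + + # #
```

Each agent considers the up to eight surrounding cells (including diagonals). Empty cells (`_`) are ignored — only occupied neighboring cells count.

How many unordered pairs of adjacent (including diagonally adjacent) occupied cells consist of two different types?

Scan each occupied cell's neighbors to the right and below (and the two forward diagonals) so each pair is counted once.
Row 0: +(0,0)–#(0,1)≠ +(0,0)–+(1,0)= +(0,0)–+(1,1)= #(0,1)–+(1,1)≠ #(0,1)–+(1,2)≠ #(0,1)–+(1,0)≠  → 4/6 unlike.
Row 1: +(1,0)–+(1,1)= +(1,0)–+(2,0)= +(1,0)–+(2,1)= +(1,1)–+(1,2)= +(1,1)–+(2,1)= +(1,1)–#(2,2)≠ +(1,1)–+(2,0)= +(1,2)–#(2,2)≠ +(1,2)–+(2,3)= +(1,2)–+(2,1)= #(1,4)–+(1,5)≠ #(1,4)–+(2,4)≠ #(1,4)–+(2,5)≠ #(1,4)–+(2,3)≠ +(1,5)–+(2,5)= +(1,5)–+(2,6)= +(1,5)–+(2,4)=  → 6/17 unlike.
Row 2: +(2,0)–+(2,1)= +(2,0)–+(3,0)= +(2,0)–#(3,1)≠ +(2,1)–#(2,2)≠ +(2,1)–#(3,1)≠ +(2,1)–#(3,2)≠ +(2,1)–+(3,0)= #(2,2)–+(2,3)≠ #(2,2)–#(3,2)= #(2,2)–#(3,1)= +(2,3)–+(2,4)= +(2,3)–#(3,4)≠ +(2,3)–#(3,2)≠ +(2,4)–+(2,5)= +(2,4)–#(3,4)≠ +(2,5)–+(2,6)= +(2,5)–#(3,6)≠ +(2,5)–#(3,4)≠ +(2,6)–#(3,6)≠  → 11/19 unlike.
Row 3: +(3,0)–#(3,1)≠ +(3,0)–+(4,0)= +(3,0)–#(4,1)≠ #(3,1)–#(3,2)= #(3,1)–#(4,1)= #(3,1)–+(4,2)≠ #(3,1)–+(4,0)≠ #(3,2)–+(4,2)≠ #(3,2)–+(4,3)≠ #(3,2)–#(4,1)= #(3,4)–#(4,4)= #(3,4)–#(4,5)= #(3,4)–+(4,3)≠ #(3,6)–#(4,6)= #(3,6)–#(4,5)=  → 7/15 unlike.
Row 4: +(4,0)–#(4,1)≠ +(4,0)–#(5,0)≠ +(4,0)–+(5,1)= #(4,1)–+(4,2)≠ #(4,1)–+(5,1)≠ #(4,1)–#(5,2)= #(4,1)–#(5,0)= +(4,2)–+(4,3)= +(4,2)–#(5,2)≠ +(4,2)–+(5,3)= +(4,2)–+(5,1)= +(4,3)–#(4,4)≠ +(4,3)–+(5,3)= +(4,3)–#(5,2)≠ #(4,4)–#(4,5)= #(4,4)–+(5,5)≠ #(4,4)–+(5,3)≠ #(4,5)–#(4,6)= #(4,5)–+(5,5)≠ #(4,6)–+(5,5)≠  → 11/20 unlike.
Row 5: #(5,0)–+(5,1)≠ #(5,0)–+(6,0)≠ #(5,0)–#(6,1)= +(5,1)–#(5,2)≠ +(5,1)–#(6,1)≠ +(5,1)–+(6,2)= +(5,1)–+(6,0)= #(5,2)–+(5,3)≠ #(5,2)–+(6,2)≠ #(5,2)–+(6,3)≠ #(5,2)–#(6,1)= +(5,3)–+(6,3)= +(5,3)–+(6,4)= +(5,3)–+(6,2)= +(5,5)–#(6,5)≠ +(5,5)–#(6,6)≠ +(5,5)–+(6,4)=  → 9/17 unlike.
Row 6: +(6,0)–#(6,1)≠ #(6,1)–+(6,2)≠ +(6,2)–+(6,3)= +(6,3)–+(6,4)= +(6,4)–#(6,5)≠ #(6,5)–#(6,6)=  → 3/6 unlike.
Total adjacent occupied pairs: 100; unlike-type pairs: 51.

51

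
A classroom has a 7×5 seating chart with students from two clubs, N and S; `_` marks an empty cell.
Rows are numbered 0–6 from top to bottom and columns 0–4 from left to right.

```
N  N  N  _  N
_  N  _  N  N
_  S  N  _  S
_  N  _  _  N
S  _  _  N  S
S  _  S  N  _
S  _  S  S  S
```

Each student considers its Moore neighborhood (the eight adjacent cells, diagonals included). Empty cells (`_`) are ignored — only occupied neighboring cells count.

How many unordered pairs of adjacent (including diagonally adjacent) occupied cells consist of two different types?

Scan each occupied cell's neighbors to the right and below (and the two forward diagonals) so each pair is counted once.
From row 0: 0 unlike of 8 pairs (running 0/8).
From row 1: 3 unlike of 6 pairs (running 3/14).
From row 2: 3 unlike of 4 pairs (running 6/18).
From row 3: 2 unlike of 3 pairs (running 8/21).
From row 4: 3 unlike of 5 pairs (running 11/26).
From row 5: 4 unlike of 7 pairs (running 15/33).
From row 6: 0 unlike of 2 pairs (running 15/35).
Total adjacent occupied pairs: 35; unlike-type pairs: 15.

15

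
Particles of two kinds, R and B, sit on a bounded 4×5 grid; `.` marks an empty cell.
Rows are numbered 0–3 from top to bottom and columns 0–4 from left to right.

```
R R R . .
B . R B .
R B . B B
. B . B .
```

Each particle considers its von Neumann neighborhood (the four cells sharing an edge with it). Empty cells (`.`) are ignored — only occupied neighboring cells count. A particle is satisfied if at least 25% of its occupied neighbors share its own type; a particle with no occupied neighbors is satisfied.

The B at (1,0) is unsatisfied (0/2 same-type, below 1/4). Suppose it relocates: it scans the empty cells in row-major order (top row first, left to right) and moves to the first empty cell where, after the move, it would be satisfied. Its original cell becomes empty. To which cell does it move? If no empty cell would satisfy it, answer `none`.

Vacating (1,0). Empty cells in order:
  (0,3): 1/2 same-type → satisfied — stop here.

(0,3)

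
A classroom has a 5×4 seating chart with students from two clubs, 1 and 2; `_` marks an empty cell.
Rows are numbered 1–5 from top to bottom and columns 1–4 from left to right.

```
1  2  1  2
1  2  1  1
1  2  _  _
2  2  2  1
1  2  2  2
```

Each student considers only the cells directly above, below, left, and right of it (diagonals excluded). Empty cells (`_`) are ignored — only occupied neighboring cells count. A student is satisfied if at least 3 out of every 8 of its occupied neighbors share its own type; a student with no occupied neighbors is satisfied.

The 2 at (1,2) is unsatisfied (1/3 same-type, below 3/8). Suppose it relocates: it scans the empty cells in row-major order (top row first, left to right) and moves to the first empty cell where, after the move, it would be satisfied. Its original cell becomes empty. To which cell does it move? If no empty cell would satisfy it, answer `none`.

Vacating (1,2). Empty cells in order:
  (3,3): 2/3 same-type → satisfied — stop here.

(3,3)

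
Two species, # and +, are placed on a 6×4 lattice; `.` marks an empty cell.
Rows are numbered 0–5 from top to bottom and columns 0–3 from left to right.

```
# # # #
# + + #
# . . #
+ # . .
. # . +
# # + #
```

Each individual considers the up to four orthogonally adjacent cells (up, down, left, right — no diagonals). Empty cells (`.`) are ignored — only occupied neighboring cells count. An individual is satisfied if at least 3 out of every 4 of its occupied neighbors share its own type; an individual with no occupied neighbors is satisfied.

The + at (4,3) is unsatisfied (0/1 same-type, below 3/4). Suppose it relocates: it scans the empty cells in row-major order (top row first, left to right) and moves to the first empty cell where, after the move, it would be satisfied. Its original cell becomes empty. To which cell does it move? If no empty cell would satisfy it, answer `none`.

none

Vacating (4,3). Empty cells in order:
  (2,1): 1/3 same-type → still unsatisfied.
  (2,2): 1/2 same-type → still unsatisfied.
  (3,2): 0/1 same-type → still unsatisfied.
  (3,3): 0/1 same-type → still unsatisfied.
  (4,0): 1/3 same-type → still unsatisfied.
  (4,2): 1/2 same-type → still unsatisfied.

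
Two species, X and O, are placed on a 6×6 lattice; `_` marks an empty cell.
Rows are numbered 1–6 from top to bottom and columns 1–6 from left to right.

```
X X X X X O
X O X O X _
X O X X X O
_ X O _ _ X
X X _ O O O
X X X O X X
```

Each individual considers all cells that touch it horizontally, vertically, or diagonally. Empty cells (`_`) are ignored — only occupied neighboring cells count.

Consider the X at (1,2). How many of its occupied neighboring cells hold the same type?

Occupied neighbors of (1,2): (1,1)=X, (1,3)=X, (2,1)=X, (2,2)=O, (2,3)=X.
Same type (X): 4 of 5.

4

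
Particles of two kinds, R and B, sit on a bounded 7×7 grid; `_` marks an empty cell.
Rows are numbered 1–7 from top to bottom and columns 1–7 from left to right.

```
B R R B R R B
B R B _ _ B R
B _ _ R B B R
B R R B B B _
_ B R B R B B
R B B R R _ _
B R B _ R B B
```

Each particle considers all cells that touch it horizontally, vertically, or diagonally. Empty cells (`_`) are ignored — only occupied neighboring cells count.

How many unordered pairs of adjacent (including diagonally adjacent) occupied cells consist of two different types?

Scan each occupied cell's neighbors to the right and below (and the two forward diagonals) so each pair is counted once.
Row 1: B(1,1)–R(1,2)≠ B(1,1)–B(2,1)= B(1,1)–R(2,2)≠ R(1,2)–R(1,3)= R(1,2)–R(2,2)= R(1,2)–B(2,3)≠ R(1,2)–B(2,1)≠ R(1,3)–B(1,4)≠ R(1,3)–B(2,3)≠ R(1,3)–R(2,2)= B(1,4)–R(1,5)≠ B(1,4)–B(2,3)= R(1,5)–R(1,6)= R(1,5)–B(2,6)≠ R(1,6)–B(1,7)≠ R(1,6)–B(2,6)≠ R(1,6)–R(2,7)= B(1,7)–R(2,7)≠ B(1,7)–B(2,6)=  → 11/19 unlike.
Row 2: B(2,1)–R(2,2)≠ B(2,1)–B(3,1)= R(2,2)–B(2,3)≠ R(2,2)–B(3,1)≠ B(2,3)–R(3,4)≠ B(2,6)–R(2,7)≠ B(2,6)–B(3,6)= B(2,6)–R(3,7)≠ B(2,6)–B(3,5)= R(2,7)–R(3,7)= R(2,7)–B(3,6)≠  → 7/11 unlike.
Row 3: B(3,1)–B(4,1)= B(3,1)–R(4,2)≠ R(3,4)–B(3,5)≠ R(3,4)–B(4,4)≠ R(3,4)–B(4,5)≠ R(3,4)–R(4,3)= B(3,5)–B(3,6)= B(3,5)–B(4,5)= B(3,5)–B(4,6)= B(3,5)–B(4,4)= B(3,6)–R(3,7)≠ B(3,6)–B(4,6)= B(3,6)–B(4,5)= R(3,7)–B(4,6)≠  → 6/14 unlike.
Row 4: B(4,1)–R(4,2)≠ B(4,1)–B(5,2)= R(4,2)–R(4,3)= R(4,2)–B(5,2)≠ R(4,2)–R(5,3)= R(4,3)–B(4,4)≠ R(4,3)–R(5,3)= R(4,3)–B(5,4)≠ R(4,3)–B(5,2)≠ B(4,4)–B(4,5)= B(4,4)–B(5,4)= B(4,4)–R(5,5)≠ B(4,4)–R(5,3)≠ B(4,5)–B(4,6)= B(4,5)–R(5,5)≠ B(4,5)–B(5,6)= B(4,5)–B(5,4)= B(4,6)–B(5,6)= B(4,6)–B(5,7)= B(4,6)–R(5,5)≠  → 9/20 unlike.
Row 5: B(5,2)–R(5,3)≠ B(5,2)–B(6,2)= B(5,2)–B(6,3)= B(5,2)–R(6,1)≠ R(5,3)–B(5,4)≠ R(5,3)–B(6,3)≠ R(5,3)–R(6,4)= R(5,3)–B(6,2)≠ B(5,4)–R(5,5)≠ B(5,4)–R(6,4)≠ B(5,4)–R(6,5)≠ B(5,4)–B(6,3)= R(5,5)–B(5,6)≠ R(5,5)–R(6,5)= R(5,5)–R(6,4)= B(5,6)–B(5,7)= B(5,6)–R(6,5)≠  → 10/17 unlike.
Row 6: R(6,1)–B(6,2)≠ R(6,1)–B(7,1)≠ R(6,1)–R(7,2)= B(6,2)–B(6,3)= B(6,2)–R(7,2)≠ B(6,2)–B(7,3)= B(6,2)–B(7,1)= B(6,3)–R(6,4)≠ B(6,3)–B(7,3)= B(6,3)–R(7,2)≠ R(6,4)–R(6,5)= R(6,4)–R(7,5)= R(6,4)–B(7,3)≠ R(6,5)–R(7,5)= R(6,5)–B(7,6)≠  → 7/15 unlike.
Row 7: B(7,1)–R(7,2)≠ R(7,2)–B(7,3)≠ R(7,5)–B(7,6)≠ B(7,6)–B(7,7)=  → 3/4 unlike.
Total adjacent occupied pairs: 100; unlike-type pairs: 53.

53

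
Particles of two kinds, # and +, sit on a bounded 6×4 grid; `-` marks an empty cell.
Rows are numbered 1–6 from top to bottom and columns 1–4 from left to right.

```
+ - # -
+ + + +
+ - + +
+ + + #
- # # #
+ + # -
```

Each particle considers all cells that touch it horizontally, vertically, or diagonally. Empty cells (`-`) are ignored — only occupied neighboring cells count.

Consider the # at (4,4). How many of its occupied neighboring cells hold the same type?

2

Occupied neighbors of (4,4): (3,3)=+, (3,4)=+, (4,3)=+, (5,3)=#, (5,4)=#.
Same type (#): 2 of 5.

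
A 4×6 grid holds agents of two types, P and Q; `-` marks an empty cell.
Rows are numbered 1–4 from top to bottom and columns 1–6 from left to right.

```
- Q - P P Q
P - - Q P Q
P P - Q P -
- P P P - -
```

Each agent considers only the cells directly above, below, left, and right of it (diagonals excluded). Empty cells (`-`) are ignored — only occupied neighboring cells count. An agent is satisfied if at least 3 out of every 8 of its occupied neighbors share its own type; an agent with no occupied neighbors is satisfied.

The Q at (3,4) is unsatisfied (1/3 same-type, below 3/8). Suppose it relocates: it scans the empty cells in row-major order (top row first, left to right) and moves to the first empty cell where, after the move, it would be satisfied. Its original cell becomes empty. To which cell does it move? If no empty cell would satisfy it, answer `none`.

Vacating (3,4). Empty cells in order:
  (1,1): 1/2 same-type → satisfied — stop here.

(1,1)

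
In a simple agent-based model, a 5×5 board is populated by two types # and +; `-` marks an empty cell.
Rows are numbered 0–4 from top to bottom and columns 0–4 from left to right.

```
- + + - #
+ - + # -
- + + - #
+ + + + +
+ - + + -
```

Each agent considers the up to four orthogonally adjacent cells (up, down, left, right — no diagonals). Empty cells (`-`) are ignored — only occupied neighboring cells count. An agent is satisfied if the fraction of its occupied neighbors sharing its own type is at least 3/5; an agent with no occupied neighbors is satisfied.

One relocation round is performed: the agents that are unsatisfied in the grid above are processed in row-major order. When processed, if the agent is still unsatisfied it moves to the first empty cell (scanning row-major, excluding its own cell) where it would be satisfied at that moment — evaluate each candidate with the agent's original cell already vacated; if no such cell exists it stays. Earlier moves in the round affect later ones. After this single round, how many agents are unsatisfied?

0

Initially unsatisfied (in order): (1,3), (2,4), (3,4).
  (1,3) → (1,4).
  (2,4): no empty cell satisfies it; stays.
  (3,4) → (0,0).
Resulting grid:
+ + + - #
+ - + - #
- + + - #
+ + + + -
+ - + + -
All satisfied now.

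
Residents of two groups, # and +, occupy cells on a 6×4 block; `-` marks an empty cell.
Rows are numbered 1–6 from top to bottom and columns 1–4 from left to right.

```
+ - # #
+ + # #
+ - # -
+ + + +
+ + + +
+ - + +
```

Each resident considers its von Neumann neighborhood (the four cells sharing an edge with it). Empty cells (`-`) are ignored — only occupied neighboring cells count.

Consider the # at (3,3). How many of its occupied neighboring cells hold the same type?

Occupied neighbors of (3,3): (2,3)=#, (4,3)=+.
Same type (#): 1 of 2.

1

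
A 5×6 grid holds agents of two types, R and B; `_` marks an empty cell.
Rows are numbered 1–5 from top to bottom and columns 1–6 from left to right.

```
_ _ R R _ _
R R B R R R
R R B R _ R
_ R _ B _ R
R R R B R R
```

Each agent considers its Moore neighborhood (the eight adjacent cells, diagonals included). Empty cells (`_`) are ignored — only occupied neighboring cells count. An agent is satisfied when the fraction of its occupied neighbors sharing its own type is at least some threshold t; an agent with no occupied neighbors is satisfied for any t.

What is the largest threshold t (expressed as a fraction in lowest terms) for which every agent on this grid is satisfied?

1/7

(1,3)R 3/4
(1,4)R 3/4
(2,1)R 3/3
(2,2)R 4/6
(2,3)B 1/7
(2,4)R 4/6
(2,5)R 5/5
(2,6)R 2/2
(3,1)R 4/4
(3,2)R 4/6
(3,3)B 2/7
(3,4)R 2/5
(3,6)R 3/3
(4,2)R 5/6
(4,4)B 2/5
(4,6)R 3/3
(5,1)R 2/2
(5,2)R 3/3
(5,3)R 2/4
(5,4)B 1/3
(5,5)R 2/4
(5,6)R 2/2
The smallest same-type fraction is 1/7 at (2,3), which reduces to 1/7. Any threshold above that leaves this agent unsatisfied.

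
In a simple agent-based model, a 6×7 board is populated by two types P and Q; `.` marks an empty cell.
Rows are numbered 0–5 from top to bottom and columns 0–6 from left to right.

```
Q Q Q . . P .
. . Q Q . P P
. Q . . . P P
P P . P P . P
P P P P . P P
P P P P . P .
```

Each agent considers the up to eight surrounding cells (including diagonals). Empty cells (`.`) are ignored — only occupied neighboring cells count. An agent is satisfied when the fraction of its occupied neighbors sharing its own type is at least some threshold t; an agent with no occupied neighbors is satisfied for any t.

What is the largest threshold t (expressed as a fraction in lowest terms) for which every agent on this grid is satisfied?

(0,0)Q 1/1
(0,1)Q 3/3
(0,2)Q 3/3
(0,5)P 2/2
(1,2)Q 4/4
(1,3)Q 2/2
(1,5)P 4/4
(1,6)P 4/4
(2,1)Q 1/3
(2,5)P 5/5
(2,6)P 4/4
(3,0)P 3/4
(3,1)P 4/5
(3,3)P 3/3
(3,4)P 4/4
(3,6)P 4/4
(4,0)P 5/5
(4,1)P 7/7
(4,2)P 7/7
(4,3)P 5/5
(4,5)P 4/4
(4,6)P 3/3
(5,0)P 3/3
(5,1)P 5/5
(5,2)P 5/5
(5,3)P 3/3
(5,5)P 2/2
The smallest same-type fraction is 1/3 at (2,1), which reduces to 1/3. Any threshold above that leaves this agent unsatisfied.

1/3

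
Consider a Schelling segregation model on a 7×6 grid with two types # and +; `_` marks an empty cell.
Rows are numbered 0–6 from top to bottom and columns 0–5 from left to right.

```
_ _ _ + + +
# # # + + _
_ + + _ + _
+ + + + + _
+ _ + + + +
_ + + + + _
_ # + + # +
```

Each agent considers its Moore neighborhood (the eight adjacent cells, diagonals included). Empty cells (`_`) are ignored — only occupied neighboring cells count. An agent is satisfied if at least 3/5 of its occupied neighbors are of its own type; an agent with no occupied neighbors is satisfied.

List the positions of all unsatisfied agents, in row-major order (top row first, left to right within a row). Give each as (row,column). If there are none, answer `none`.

(0,3)+ 3/4 ✓
(0,4)+ 4/4 ✓
(0,5)+ 2/2 ✓
(1,0)# 1/2 ✗
(1,1)# 2/4 ✗
(1,2)# 1/5 ✗
(1,3)+ 5/6 ✓
(1,4)+ 5/5 ✓
(2,1)+ 4/7 ✗
(2,2)+ 5/7 ✓
(2,4)+ 4/4 ✓
(3,0)+ 3/3 ✓
(3,1)+ 6/6 ✓
(3,2)+ 6/6 ✓
(3,3)+ 7/7 ✓
(3,4)+ 5/5 ✓
(4,0)+ 3/3 ✓
(4,2)+ 7/7 ✓
(4,3)+ 8/8 ✓
(4,4)+ 6/6 ✓
(4,5)+ 3/3 ✓
(5,1)+ 4/5 ✓
(5,2)+ 6/7 ✓
(5,3)+ 7/8 ✓
(5,4)+ 6/7 ✓
(6,1)# 0/3 ✗
(6,2)+ 4/5 ✓
(6,3)+ 4/5 ✓
(6,4)# 0/4 ✗
(6,5)+ 1/2 ✗

(1,0), (1,1), (1,2), (2,1), (6,1), (6,4), (6,5)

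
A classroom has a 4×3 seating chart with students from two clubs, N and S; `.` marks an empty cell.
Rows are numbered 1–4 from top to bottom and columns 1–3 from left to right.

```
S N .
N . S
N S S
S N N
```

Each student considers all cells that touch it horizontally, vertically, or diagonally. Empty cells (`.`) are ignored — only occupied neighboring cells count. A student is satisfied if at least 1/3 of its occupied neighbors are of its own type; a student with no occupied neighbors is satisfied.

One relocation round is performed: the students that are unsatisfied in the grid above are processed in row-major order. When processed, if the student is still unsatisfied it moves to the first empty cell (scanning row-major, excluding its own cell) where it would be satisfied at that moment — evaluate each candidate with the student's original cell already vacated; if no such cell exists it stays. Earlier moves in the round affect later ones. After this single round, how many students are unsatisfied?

Initially unsatisfied (in order): (1,1).
  (1,1) → (1,3).
Resulting grid:
. N S
N . S
N S S
S N N
All satisfied now.

0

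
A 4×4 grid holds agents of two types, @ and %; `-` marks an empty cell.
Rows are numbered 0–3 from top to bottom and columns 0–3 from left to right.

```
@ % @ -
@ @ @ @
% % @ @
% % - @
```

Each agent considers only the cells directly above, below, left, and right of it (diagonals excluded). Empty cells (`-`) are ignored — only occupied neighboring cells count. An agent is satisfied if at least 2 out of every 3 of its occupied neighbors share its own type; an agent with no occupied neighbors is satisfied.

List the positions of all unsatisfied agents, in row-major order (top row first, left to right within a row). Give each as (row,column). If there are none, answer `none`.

Row 0: (0,0)@ 1/2 not · (0,1)% 0/3 not · (0,2)@ 1/2 not
Row 1: (1,0)@ 2/3 satisfied · (1,1)@ 2/4 not · (1,2)@ 4/4 satisfied · (1,3)@ 2/2 satisfied
Row 2: (2,0)% 2/3 satisfied · (2,1)% 2/4 not · (2,2)@ 2/3 satisfied · (2,3)@ 3/3 satisfied
Row 3: (3,0)% 2/2 satisfied · (3,1)% 2/2 satisfied · (3,3)@ 1/1 satisfied

(0,0), (0,1), (0,2), (1,1), (2,1)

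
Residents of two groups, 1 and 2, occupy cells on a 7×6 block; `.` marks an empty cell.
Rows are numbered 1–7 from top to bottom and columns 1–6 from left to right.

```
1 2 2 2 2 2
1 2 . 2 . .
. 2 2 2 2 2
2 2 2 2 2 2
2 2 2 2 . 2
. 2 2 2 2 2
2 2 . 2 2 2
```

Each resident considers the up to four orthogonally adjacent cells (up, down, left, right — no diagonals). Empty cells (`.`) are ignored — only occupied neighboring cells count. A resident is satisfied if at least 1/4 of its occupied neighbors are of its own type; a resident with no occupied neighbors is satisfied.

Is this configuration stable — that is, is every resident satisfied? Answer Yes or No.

Yes

Row 1: (1,1)1 1/2 satisfied · (1,2)2 2/3 satisfied · (1,3)2 2/2 satisfied · (1,4)2 3/3 satisfied · (1,5)2 2/2 satisfied · (1,6)2 1/1 satisfied
Row 2: (2,1)1 1/2 satisfied · (2,2)2 2/3 satisfied · (2,4)2 2/2 satisfied
Row 3: (3,2)2 3/3 satisfied · (3,3)2 3/3 satisfied · (3,4)2 4/4 satisfied · (3,5)2 3/3 satisfied · (3,6)2 2/2 satisfied
Row 4: (4,1)2 2/2 satisfied · (4,2)2 4/4 satisfied · (4,3)2 4/4 satisfied · (4,4)2 4/4 satisfied · (4,5)2 3/3 satisfied · (4,6)2 3/3 satisfied
Row 5: (5,1)2 2/2 satisfied · (5,2)2 4/4 satisfied · (5,3)2 4/4 satisfied · (5,4)2 3/3 satisfied · (5,6)2 2/2 satisfied
Row 6: (6,2)2 3/3 satisfied · (6,3)2 3/3 satisfied · (6,4)2 4/4 satisfied · (6,5)2 3/3 satisfied · (6,6)2 3/3 satisfied
Row 7: (7,1)2 1/1 satisfied · (7,2)2 2/2 satisfied · (7,4)2 2/2 satisfied · (7,5)2 3/3 satisfied · (7,6)2 2/2 satisfied
All meet the threshold, so the configuration is stable.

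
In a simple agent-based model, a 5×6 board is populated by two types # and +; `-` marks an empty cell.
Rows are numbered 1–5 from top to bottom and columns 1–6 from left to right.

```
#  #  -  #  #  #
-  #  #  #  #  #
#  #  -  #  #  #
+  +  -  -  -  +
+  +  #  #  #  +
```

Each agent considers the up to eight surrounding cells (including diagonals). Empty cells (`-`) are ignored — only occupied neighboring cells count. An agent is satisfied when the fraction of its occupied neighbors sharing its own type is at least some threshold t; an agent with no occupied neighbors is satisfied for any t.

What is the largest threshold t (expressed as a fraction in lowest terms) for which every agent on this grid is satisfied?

1/4

Row 1: (1,1)# 2/2 · (1,2)# 3/3 · (1,4)# 4/4 · (1,5)# 5/5 · (1,6)# 3/3
Row 2: (2,2)# 5/5 · (2,3)# 6/6 · (2,4)# 6/6 · (2,5)# 8/8 · (2,6)# 5/5
Row 3: (3,1)# 2/4 · (3,2)# 3/5 · (3,4)# 4/4 · (3,5)# 5/6 · (3,6)# 3/4
Row 4: (4,1)+ 3/5 · (4,2)+ 3/6 · (4,6)+ 1/4
Row 5: (5,1)+ 3/3 · (5,2)+ 3/4 · (5,3)# 1/3 · (5,4)# 2/2 · (5,5)# 1/3 · (5,6)+ 1/2
The smallest same-type fraction is 1/4 at (4,6), which reduces to 1/4. Any threshold above that leaves this agent unsatisfied.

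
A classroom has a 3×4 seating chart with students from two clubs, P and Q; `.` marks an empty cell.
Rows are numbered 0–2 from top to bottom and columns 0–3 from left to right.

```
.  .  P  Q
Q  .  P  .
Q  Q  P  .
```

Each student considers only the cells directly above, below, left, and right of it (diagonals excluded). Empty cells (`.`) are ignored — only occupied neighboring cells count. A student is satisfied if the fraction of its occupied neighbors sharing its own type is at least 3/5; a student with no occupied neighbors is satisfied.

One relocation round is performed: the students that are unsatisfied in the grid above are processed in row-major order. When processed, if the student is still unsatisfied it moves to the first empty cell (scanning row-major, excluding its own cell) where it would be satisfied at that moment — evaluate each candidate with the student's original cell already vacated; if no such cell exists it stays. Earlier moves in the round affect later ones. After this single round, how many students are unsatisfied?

1

Initially unsatisfied (in order): (0,2), (0,3), (2,1), (2,2).
  (0,2) → (0,1).
  (0,3): now satisfied by earlier moves; stays.
  (2,1): no empty cell satisfies it; stays.
  (2,2) → (0,2).
Resulting grid:
. P P Q
Q . P .
Q Q . .
Unsatisfied now: (0,3).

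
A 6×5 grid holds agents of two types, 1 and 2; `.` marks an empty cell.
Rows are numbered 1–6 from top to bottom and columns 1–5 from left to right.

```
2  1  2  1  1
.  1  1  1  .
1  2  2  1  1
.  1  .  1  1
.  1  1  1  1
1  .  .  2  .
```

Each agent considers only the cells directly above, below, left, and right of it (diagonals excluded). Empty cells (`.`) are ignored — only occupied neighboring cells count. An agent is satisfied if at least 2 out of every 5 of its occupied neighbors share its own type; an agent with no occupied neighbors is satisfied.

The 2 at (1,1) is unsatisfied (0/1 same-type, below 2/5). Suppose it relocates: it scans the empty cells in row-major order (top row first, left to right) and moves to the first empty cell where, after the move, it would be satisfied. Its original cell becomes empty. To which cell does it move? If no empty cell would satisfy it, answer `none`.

(6,3)

Vacating (1,1). Empty cells in order:
  (2,1): 0/2 same-type → still unsatisfied.
  (2,5): 0/3 same-type → still unsatisfied.
  (4,1): 0/2 same-type → still unsatisfied.
  (4,3): 1/4 same-type → still unsatisfied.
  (5,1): 0/2 same-type → still unsatisfied.
  (6,2): 0/2 same-type → still unsatisfied.
  (6,3): 1/2 same-type → satisfied — stop here.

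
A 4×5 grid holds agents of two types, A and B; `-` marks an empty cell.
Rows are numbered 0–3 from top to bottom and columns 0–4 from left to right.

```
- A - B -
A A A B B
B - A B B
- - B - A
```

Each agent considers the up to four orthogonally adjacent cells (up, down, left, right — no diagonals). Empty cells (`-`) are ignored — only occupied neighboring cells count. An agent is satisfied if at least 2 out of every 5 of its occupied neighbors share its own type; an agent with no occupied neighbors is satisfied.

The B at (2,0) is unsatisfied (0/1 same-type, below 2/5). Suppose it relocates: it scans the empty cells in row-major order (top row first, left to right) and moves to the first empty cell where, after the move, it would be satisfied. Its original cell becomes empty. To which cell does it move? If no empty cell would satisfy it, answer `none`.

(0,4)

Vacating (2,0). Empty cells in order:
  (0,0): 0/2 same-type → still unsatisfied.
  (0,2): 1/3 same-type → still unsatisfied.
  (0,4): 2/2 same-type → satisfied — stop here.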